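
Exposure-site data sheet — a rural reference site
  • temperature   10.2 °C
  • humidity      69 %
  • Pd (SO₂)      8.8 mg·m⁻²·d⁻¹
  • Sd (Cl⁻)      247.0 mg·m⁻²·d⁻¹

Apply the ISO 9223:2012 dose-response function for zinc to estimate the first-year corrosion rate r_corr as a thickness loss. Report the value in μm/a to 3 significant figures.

zinc: f(T) = -0.071·(T−10) [T>10 °C] = -0.0142
  SO₂ term: 0.0129·8.8^0.44·exp(0.046·69-0.0142) = 0.7915
  Sd branch = 0.0175·Sd^0.57·e^(0.008·RH+0.085·T) = 1.672 μm/a
  sum: 0.7915 + 1.672 → r_corr = 2.463 μm/a

r_corr = 2.46 μm/a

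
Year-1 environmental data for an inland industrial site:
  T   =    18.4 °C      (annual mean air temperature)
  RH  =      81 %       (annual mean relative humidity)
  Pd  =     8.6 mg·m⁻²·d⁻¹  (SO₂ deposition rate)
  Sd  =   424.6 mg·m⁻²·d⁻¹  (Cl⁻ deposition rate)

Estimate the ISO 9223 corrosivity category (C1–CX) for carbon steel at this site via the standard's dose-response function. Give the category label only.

C5

carbon steel: f(T) = -0.054·(T−10) [T>10 °C] = -0.4536
  sulphur-dioxide contribution → 17.4 μm/a
  chloride contribution → 131.4 μm/a
  total first-year rate 148.8 μm/a
Category bounds: 80…200 μm/a bracket r_corr ⇒ C5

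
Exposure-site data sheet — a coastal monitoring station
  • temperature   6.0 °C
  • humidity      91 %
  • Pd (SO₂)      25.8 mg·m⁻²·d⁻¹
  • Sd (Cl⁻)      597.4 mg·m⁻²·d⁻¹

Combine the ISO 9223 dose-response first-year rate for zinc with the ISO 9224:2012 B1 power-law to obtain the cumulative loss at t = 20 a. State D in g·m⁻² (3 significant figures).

zinc: T≤10 °C ⇒ hinge +0.038·(6.0−10) = -0.1520
  Pd branch = 0.0129·Pd^0.44·e^(0.046·RH+f) = 3.045 μm/a
  Sd branch = 0.0175·Sd^0.57·e^(0.008·RH+0.085·T) = 2.308 μm/a
  sum: 3.045 + 2.308 → r_corr = 5.353 μm/a
ISO 9224: D(t) = r_corr · t^b with b = 0.813 (zinc, B1)
  D(20) = 5.353 × 20^0.813 = 5.353 × 11.42 = 61.14 μm
  Mass loss = 61.14 μm × 7.14 g/cm³ = 436.6 g·m⁻²

D(20) = 437 g·m⁻²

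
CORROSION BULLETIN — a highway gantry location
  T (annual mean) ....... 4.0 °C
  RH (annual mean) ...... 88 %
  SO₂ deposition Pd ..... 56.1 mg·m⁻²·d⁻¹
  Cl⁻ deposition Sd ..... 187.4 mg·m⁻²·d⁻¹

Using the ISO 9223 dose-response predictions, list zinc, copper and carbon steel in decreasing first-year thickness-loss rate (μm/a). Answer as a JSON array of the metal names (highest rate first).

["carbon steel", "zinc", "copper"]

zinc: f(T) = +0.038·(T−10) [T≤10 °C] = -0.2280
  Pd branch = 0.0129·Pd^0.44·e^(0.046·RH+f) = 3.46 μm/a
  Cl⁻ term: 0.0175·187.4^0.57·exp(0.008·88+0.085·4.0) = 0.9816
  sum: 3.46 + 0.9816 → r_corr = 4.442 μm/a
copper: temperature factor f = +0.126·(-6.0) = -0.7560
  Pd branch = 0.0053·Pd^0.26·e^(0.059·RH+f) = 1.275 μm/a
  Cl⁻ term: 0.01025·187.4^0.27·exp(0.036·88+0.049·4.0) = 1.217
  r_corr = 1.275 + 1.217 = 2.492 μm/a
carbon steel: T≤10 °C ⇒ hinge +0.150·(4.0−10) = -0.9000
  Pd branch = 1.77·Pd^0.52·e^(0.02·RH+f) = 33.96 μm/a
  Cl⁻ term: 0.102·187.4^0.62·exp(0.033·88+0.04·4.0) = 56.03
  r_corr = 33.96 + 56.03 = 89.98 μm/a
Ordering by μm/a: carbon steel (90) > zinc (4.44) > copper (2.49)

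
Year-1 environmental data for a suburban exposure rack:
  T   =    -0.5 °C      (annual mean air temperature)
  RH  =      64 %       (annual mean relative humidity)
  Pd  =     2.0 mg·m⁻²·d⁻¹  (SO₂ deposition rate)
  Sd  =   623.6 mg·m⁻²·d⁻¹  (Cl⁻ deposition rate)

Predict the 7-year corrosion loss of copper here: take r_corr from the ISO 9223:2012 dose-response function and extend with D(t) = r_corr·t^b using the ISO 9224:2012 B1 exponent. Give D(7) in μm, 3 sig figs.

copper: temperature factor f = +0.126·(-10.5) = -1.3230
  SO₂ term: 0.0053·2.0^0.26·exp(0.059·64-1.3230) = 0.07377
  Cl⁻ term: 0.01025·623.6^0.27·exp(0.036·64+0.049·-0.5) = 0.5693
  r_corr = 0.07377 + 0.5693 = 0.643 μm/a
Long-term exponent b (ISO 9224 Table 2, B1) = 0.667
  D(7) = 0.643 × 7^0.667 = 0.643 × 3.662 = 2.355 μm

D(7) = 2.35 μm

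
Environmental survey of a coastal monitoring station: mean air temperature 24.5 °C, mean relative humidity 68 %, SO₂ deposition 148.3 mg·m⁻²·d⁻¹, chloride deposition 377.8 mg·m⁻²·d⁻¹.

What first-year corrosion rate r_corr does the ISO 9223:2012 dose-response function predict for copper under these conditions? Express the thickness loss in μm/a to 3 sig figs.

copper: temperature factor f = -0.080·(14.5) = -1.1600
  SO₂ term: 0.0053·148.3^0.26·exp(0.059·68-1.1600) = 0.3368
  Sd branch = 0.01025·Sd^0.27·e^(0.036·RH+0.049·T) = 1.955 μm/a
  r_corr = 0.3368 + 1.955 = 2.292 μm/a

r_corr = 2.29 μm/a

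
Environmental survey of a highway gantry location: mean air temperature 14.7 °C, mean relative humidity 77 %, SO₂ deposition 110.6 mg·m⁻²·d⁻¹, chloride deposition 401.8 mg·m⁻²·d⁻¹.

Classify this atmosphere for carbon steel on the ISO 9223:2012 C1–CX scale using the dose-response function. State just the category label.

carbon steel: f(T) = -0.054·(T−10) [T>10 °C] = -0.2538
  Pd branch = 1.77·Pd^0.52·e^(0.02·RH+f) = 74.01 μm/a
  Sd branch = 0.102·Sd^0.62·e^(0.033·RH+0.04·T) = 95.94 μm/a
  r_corr = 74.01 + 95.94 = 170 μm/a
170 μm/a falls in (80, 200] for carbon steel → category C5

C5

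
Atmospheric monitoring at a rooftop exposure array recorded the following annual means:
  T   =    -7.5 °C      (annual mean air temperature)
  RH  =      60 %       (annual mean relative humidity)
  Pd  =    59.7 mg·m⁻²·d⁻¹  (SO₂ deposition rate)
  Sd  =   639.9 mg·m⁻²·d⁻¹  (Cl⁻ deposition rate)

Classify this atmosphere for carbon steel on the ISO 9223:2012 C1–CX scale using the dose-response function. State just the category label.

C3

carbon steel: f(T) = +0.150·(T−10) [T≤10 °C] = -2.6250
  Pd branch = 1.77·Pd^0.52·e^(0.02·RH+f) = 3.57 μm/a
  Sd branch = 0.102·Sd^0.62·e^(0.033·RH+0.04·T) = 30.06 μm/a
  sum: 3.57 + 30.06 → r_corr = 33.63 μm/a
Category bounds: 25…50 μm/a bracket r_corr ⇒ C3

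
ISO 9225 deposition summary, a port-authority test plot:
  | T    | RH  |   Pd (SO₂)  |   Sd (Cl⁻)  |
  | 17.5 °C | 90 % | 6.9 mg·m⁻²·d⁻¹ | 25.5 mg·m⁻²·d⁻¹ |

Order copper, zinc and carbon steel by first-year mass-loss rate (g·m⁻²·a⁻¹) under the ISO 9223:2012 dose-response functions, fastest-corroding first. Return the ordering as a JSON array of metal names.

copper: T>10 °C ⇒ hinge -0.080·(17.5−10) = -0.6000
  Pd branch = 0.0053·Pd^0.26·e^(0.059·RH+f) = 0.9725 μm/a
  Sd branch = 0.01025·Sd^0.27·e^(0.036·RH+0.049·T) = 1.479 μm/a
  sum: 0.9725 + 1.479 → r_corr = 2.452 μm/a
  mass loss = 2.452 μm/a × 8.96 g/cm³ = 21.97 g·m⁻²·a⁻¹
zinc: T>10 °C ⇒ hinge -0.071·(17.5−10) = -0.5325
  SO₂ term: 0.0129·6.9^0.44·exp(0.046·90-0.5325) = 1.113
  Cl⁻ term: 0.0175·25.5^0.57·exp(0.008·90+0.085·17.5) = 1.008
  sum: 1.113 + 1.008 → r_corr = 2.121 μm/a
  mass loss = 2.121 μm/a × 7.14 g/cm³ = 15.14 g·m⁻²·a⁻¹
carbon steel: temperature factor f = -0.054·(7.5) = -0.4050
  SO₂ term: 1.77·6.9^0.52·exp(0.02·90-0.4050) = 19.5
  Cl⁻ term: 0.102·25.5^0.62·exp(0.033·90+0.04·17.5) = 29.82
  sum: 19.5 + 29.82 → r_corr = 49.32 μm/a
  mass loss = 49.32 μm/a × 7.85 g/cm³ = 387.2 g·m⁻²·a⁻¹
Ordering by g·m⁻²·a⁻¹: carbon steel (387) > copper (22) > zinc (15.1)

["carbon steel", "copper", "zinc"]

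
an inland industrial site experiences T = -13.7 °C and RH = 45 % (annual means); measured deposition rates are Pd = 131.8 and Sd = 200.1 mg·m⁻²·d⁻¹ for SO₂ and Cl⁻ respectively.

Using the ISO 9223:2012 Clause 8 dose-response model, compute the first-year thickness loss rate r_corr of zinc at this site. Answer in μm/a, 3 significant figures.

zinc: temperature factor f = +0.038·(-23.7) = -0.9006
  sulphur-dioxide contribution → 0.3558 μm/a
  chloride contribution → 0.1605 μm/a
  ⇒ r_corr(zinc) = 0.5163 μm/a

r_corr = 0.516 μm/a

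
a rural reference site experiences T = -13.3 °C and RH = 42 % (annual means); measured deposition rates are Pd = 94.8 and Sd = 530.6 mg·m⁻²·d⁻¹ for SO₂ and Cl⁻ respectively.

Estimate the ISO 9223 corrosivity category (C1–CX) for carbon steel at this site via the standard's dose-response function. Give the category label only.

C2

carbon steel: f(T) = +0.150·(T−10) [T≤10 °C] = -3.4950
  Pd branch = 1.77·Pd^0.52·e^(0.02·RH+f) = 1.327 μm/a
  Cl⁻ term: 0.102·530.6^0.62·exp(0.033·42+0.04·-13.3) = 11.72
  r_corr = 1.327 + 11.72 = 13.04 μm/a
13 μm/a falls in (1.3, 25] for carbon steel → category C2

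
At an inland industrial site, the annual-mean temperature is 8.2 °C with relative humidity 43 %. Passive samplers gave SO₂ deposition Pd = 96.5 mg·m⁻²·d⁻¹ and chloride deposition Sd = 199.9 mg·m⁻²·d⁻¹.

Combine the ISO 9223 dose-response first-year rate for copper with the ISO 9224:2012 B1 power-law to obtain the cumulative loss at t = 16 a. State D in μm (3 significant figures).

copper: T≤10 °C ⇒ hinge +0.126·(8.2−10) = -0.2268
  SO₂ term: 0.0053·96.5^0.26·exp(0.059·43-0.2268) = 0.1752
  Cl⁻ term: 0.01025·199.9^0.27·exp(0.036·43+0.049·8.2) = 0.3011
  sum: 0.1752 + 0.3011 → r_corr = 0.4763 μm/a
Power-law: D(16) = r_corr · 16^0.667
  D(16) = 0.4763 × 16^0.667 = 0.4763 × 6.355 = 3.027 μm

D(16) = 3.03 μm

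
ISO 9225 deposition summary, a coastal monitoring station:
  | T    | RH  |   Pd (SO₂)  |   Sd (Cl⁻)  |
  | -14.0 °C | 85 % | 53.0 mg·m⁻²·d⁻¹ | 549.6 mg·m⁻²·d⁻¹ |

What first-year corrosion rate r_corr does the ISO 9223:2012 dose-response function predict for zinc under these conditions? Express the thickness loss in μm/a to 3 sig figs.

r_corr = 1.87 μm/a

zinc: f(T) = +0.038·(T−10) [T≤10 °C] = -0.9120
  sulphur-dioxide contribution → 1.483 μm/a
  chloride contribution → 0.3832 μm/a
  ⇒ r_corr(zinc) = 1.867 μm/a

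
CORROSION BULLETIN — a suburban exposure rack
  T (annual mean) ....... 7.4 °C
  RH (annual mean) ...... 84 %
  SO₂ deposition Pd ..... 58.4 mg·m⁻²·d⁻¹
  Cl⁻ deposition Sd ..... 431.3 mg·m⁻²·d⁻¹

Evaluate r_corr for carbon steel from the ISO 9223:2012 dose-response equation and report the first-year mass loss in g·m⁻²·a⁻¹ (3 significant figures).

carbon steel: temperature factor f = +0.150·(-2.6) = -0.3900
  SO₂ term: 1.77·58.4^0.52·exp(0.02·84-0.3900) = 53.3
  Cl⁻ term: 0.102·431.3^0.62·exp(0.033·84+0.04·7.4) = 94.31
  r_corr = 53.3 + 94.31 = 147.6 μm/a
Convert to mass loss: 147.6 μm/a × 7.85 g/cm³ = 1159 g·m⁻²·a⁻¹

r_corr = 1.16e+03 g·m⁻²·a⁻¹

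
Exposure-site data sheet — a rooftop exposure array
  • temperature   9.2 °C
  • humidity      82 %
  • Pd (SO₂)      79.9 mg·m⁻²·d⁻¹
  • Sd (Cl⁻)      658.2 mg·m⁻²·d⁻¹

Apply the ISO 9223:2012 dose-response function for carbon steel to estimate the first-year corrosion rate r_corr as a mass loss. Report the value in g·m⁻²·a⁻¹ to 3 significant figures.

carbon steel: T≤10 °C ⇒ hinge +0.150·(9.2−10) = -0.1200
  sulphur-dioxide contribution → 78.96 μm/a
  chloride contribution → 123.3 μm/a
  total first-year rate 202.3 μm/a
Convert to mass loss: 202.3 μm/a × 7.85 g/cm³ = 1588 g·m⁻²·a⁻¹

r_corr = 1.59e+03 g·m⁻²·a⁻¹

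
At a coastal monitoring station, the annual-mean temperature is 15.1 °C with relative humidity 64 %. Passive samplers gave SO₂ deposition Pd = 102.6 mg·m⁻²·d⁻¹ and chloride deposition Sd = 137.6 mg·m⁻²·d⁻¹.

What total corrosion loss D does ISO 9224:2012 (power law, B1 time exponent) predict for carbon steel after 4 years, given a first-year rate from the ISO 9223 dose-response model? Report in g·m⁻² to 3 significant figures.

D(4) = 1.40e+03 g·m⁻²

carbon steel: f(T) = -0.054·(T−10) [T>10 °C] = -0.2754
  Pd branch = 1.77·Pd^0.52·e^(0.02·RH+f) = 53.71 μm/a
  Sd branch = 0.102·Sd^0.62·e^(0.033·RH+0.04·T) = 32.67 μm/a
  r_corr = 53.71 + 32.67 = 86.38 μm/a
Long-term exponent b (ISO 9224 Table 2, B1) = 0.523
  D(4) = 86.38 × 4^0.523 = 86.38 × 2.065 = 178.3 μm
  Mass loss = 178.3 μm × 7.85 g/cm³ = 1400 g·m⁻²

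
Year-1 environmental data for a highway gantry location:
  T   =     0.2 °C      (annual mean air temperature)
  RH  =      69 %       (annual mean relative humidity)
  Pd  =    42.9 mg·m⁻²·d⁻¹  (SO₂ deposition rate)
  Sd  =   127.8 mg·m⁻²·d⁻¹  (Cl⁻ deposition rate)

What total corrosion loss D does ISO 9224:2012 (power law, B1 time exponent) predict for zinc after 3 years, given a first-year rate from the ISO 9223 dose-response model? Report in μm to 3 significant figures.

zinc: temperature factor f = +0.038·(-9.8) = -0.3724
  sulphur-dioxide contribution → 1.111 μm/a
  chloride contribution → 0.4908 μm/a
  ⇒ r_corr(zinc) = 1.601 μm/a
ISO 9224: D(t) = r_corr · t^b with b = 0.813 (zinc, B1)
  D(3) = 1.601 × 3^0.813 = 1.601 × 2.443 = 3.912 μm

D(3) = 3.91 μm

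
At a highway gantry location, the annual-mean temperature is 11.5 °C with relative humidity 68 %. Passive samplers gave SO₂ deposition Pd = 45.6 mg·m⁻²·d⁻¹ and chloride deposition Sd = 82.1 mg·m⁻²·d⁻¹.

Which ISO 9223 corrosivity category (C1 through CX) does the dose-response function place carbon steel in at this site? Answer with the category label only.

carbon steel: T>10 °C ⇒ hinge -0.054·(11.5−10) = -0.0810
  Pd branch = 1.77·Pd^0.52·e^(0.02·RH+f) = 46.36 μm/a
  Cl⁻ term: 0.102·82.1^0.62·exp(0.033·68+0.04·11.5) = 23.43
  r_corr = 46.36 + 23.43 = 69.79 μm/a
ISO 9223 Table 2 (carbon steel): 50 < 69.8 ≤ 80 μm/a ⇒ C4

C4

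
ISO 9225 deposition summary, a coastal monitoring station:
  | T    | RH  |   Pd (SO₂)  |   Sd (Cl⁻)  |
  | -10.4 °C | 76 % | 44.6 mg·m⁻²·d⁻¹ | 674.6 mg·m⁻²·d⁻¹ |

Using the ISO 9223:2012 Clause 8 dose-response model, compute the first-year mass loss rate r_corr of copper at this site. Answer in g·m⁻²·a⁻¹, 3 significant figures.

r_corr = 5.80 g·m⁻²·a⁻¹

copper: f(T) = +0.126·(T−10) [T≤10 °C] = -2.5704
  sulphur-dioxide contribution → 0.09642 μm/a
  chloride contribution → 0.5514 μm/a
  total first-year rate 0.6478 μm/a
Convert to mass loss: 0.6478 μm/a × 8.96 g/cm³ = 5.805 g·m⁻²·a⁻¹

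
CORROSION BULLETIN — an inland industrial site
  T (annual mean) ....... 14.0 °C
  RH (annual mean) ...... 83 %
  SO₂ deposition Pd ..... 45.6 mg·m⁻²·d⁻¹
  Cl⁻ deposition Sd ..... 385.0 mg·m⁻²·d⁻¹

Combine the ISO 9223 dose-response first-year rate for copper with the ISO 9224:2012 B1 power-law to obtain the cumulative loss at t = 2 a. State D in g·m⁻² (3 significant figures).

copper: T>10 °C ⇒ hinge -0.080·(14.0−10) = -0.3200
  Pd branch = 0.0053·Pd^0.26·e^(0.059·RH+f) = 1.391 μm/a
  Cl⁻ term: 0.01025·385.0^0.27·exp(0.036·83+0.049·14.0) = 2.016
  r_corr = 1.391 + 2.016 = 3.407 μm/a
Long-term exponent b (ISO 9224 Table 2, B1) = 0.667
  D(2) = 3.407 × 2^0.667 = 3.407 × 1.588 = 5.409 μm
  Mass loss = 5.409 μm × 8.96 g/cm³ = 48.47 g·m⁻²

D(2) = 48.5 g·m⁻²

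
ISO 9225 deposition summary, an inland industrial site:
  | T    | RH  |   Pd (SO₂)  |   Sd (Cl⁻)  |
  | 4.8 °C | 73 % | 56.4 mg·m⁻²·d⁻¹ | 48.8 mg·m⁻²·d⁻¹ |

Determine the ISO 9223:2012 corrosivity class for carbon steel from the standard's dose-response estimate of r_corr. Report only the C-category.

C3

carbon steel: temperature factor f = +0.150·(-5.2) = -0.7800
  sulphur-dioxide contribution → 28.44 μm/a
  chloride contribution → 15.31 μm/a
  ⇒ r_corr(carbon steel) = 43.75 μm/a
ISO 9223 Table 2 (carbon steel): 25 < 43.8 ≤ 50 μm/a ⇒ C3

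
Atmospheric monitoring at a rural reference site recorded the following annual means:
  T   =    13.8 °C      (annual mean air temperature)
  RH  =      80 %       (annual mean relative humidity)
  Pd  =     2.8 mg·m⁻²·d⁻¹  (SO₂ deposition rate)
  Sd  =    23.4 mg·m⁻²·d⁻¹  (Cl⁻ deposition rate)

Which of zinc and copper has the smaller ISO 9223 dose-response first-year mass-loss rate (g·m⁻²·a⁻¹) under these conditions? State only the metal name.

zinc

zinc: T>10 °C ⇒ hinge -0.071·(13.8−10) = -0.2698
  SO₂ term: 0.0129·2.8^0.44·exp(0.046·80-0.2698) = 0.6143
  Cl⁻ term: 0.0175·23.4^0.57·exp(0.008·80+0.085·13.8) = 0.6469
  r_corr = 0.6143 + 0.6469 = 1.261 μm/a
  mass loss = 1.261 μm/a × 7.14 g/cm³ = 9.005 g·m⁻²·a⁻¹
copper: T>10 °C ⇒ hinge -0.080·(13.8−10) = -0.3040
  SO₂ term: 0.0053·2.8^0.26·exp(0.059·80-0.3040) = 0.5733
  Sd branch = 0.01025·Sd^0.27·e^(0.036·RH+0.049·T) = 0.8411 μm/a
  r_corr = 0.5733 + 0.8411 = 1.414 μm/a
  mass loss = 1.414 μm/a × 8.96 g/cm³ = 12.67 g·m⁻²·a⁻¹
Ordering by g·m⁻²·a⁻¹: copper (12.7) > zinc (9.01)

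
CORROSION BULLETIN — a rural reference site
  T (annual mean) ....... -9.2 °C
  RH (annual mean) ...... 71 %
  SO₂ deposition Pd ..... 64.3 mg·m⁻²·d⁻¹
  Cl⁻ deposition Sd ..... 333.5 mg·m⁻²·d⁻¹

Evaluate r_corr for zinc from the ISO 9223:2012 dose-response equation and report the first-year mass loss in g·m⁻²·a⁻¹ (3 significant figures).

zinc: T≤10 °C ⇒ hinge +0.038·(-9.2−10) = -0.7296
  Pd branch = 0.0129·Pd^0.44·e^(0.046·RH+f) = 1.018 μm/a
  Sd branch = 0.0175·Sd^0.57·e^(0.008·RH+0.085·T) = 0.3875 μm/a
  sum: 1.018 + 0.3875 → r_corr = 1.405 μm/a
Convert to mass loss: 1.405 μm/a × 7.14 g/cm³ = 10.04 g·m⁻²·a⁻¹

r_corr = 10.0 g·m⁻²·a⁻¹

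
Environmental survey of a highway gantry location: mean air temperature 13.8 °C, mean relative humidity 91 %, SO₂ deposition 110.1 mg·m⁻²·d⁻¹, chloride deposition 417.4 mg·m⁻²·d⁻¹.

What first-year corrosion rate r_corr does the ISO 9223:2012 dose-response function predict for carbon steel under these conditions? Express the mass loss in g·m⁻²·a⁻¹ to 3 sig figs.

r_corr = 1.99e+03 g·m⁻²·a⁻¹

carbon steel: temperature factor f = -0.054·(3.8) = -0.2052
  SO₂ term: 1.77·110.1^0.52·exp(0.02·91-0.2052) = 102.6
  Sd branch = 0.102·Sd^0.62·e^(0.033·RH+0.04·T) = 150.4 μm/a
  r_corr = 102.6 + 150.4 = 253 μm/a
Convert to mass loss: 253 μm/a × 7.85 g/cm³ = 1986 g·m⁻²·a⁻¹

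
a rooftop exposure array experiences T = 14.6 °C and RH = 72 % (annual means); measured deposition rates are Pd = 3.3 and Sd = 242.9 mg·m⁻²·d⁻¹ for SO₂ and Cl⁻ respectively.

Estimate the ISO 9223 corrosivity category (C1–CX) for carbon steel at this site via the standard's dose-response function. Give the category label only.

carbon steel: T>10 °C ⇒ hinge -0.054·(14.6−10) = -0.2484
  Pd branch = 1.77·Pd^0.52·e^(0.02·RH+f) = 10.84 μm/a
  Sd branch = 0.102·Sd^0.62·e^(0.033·RH+0.04·T) = 59.3 μm/a
  r_corr = 10.84 + 59.3 = 70.14 μm/a
70.1 μm/a falls in (50, 80] for carbon steel → category C4

C4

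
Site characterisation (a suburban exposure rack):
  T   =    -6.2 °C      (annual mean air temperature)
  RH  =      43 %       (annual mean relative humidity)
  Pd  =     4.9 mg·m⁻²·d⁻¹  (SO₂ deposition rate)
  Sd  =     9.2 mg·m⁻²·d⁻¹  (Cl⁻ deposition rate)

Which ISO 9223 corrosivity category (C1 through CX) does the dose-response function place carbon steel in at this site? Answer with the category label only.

C2

carbon steel: f(T) = +0.150·(T−10) [T≤10 °C] = -2.4300
  sulphur-dioxide contribution → 0.8415 μm/a
  chloride contribution → 1.302 μm/a
  ⇒ r_corr(carbon steel) = 2.144 μm/a
Category bounds: 1.3…25 μm/a bracket r_corr ⇒ C2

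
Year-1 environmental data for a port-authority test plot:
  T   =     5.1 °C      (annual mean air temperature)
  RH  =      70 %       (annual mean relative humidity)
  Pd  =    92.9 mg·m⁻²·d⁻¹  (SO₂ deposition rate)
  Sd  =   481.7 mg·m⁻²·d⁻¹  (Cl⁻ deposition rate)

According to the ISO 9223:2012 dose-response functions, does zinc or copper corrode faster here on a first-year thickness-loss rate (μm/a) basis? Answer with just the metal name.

zinc

zinc: T≤10 °C ⇒ hinge +0.038·(5.1−10) = -0.1862
  Pd branch = 0.0129·Pd^0.44·e^(0.046·RH+f) = 1.968 μm/a
  Cl⁻ term: 0.0175·481.7^0.57·exp(0.008·70+0.085·5.1) = 1.598
  sum: 1.968 + 1.598 → r_corr = 3.567 μm/a
copper: f(T) = +0.126·(T−10) [T≤10 °C] = -0.6174
  Pd branch = 0.0053·Pd^0.26·e^(0.059·RH+f) = 0.5774 μm/a
  Sd branch = 0.01025·Sd^0.27·e^(0.036·RH+0.049·T) = 0.867 μm/a
  r_corr = 0.5774 + 0.867 = 1.444 μm/a
Ordering by μm/a: zinc (3.57) > copper (1.44)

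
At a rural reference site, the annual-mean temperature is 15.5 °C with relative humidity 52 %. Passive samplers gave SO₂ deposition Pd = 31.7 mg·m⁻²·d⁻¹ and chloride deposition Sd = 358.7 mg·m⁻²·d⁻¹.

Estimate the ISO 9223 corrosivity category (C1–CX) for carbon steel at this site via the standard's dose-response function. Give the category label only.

C4

carbon steel: f(T) = -0.054·(T−10) [T>10 °C] = -0.2970
  SO₂ term: 1.77·31.7^0.52·exp(0.02·52-0.2970) = 22.45
  Sd branch = 0.102·Sd^0.62·e^(0.033·RH+0.04·T) = 40.46 μm/a
  r_corr = 22.45 + 40.46 = 62.91 μm/a
62.9 μm/a falls in (50, 80] for carbon steel → category C4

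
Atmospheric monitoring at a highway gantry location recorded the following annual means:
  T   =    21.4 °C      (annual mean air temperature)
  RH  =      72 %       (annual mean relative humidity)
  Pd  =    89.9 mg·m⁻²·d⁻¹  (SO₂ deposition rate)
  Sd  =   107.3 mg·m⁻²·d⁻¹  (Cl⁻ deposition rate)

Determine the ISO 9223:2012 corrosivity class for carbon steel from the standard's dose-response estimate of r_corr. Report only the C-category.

C5

carbon steel: temperature factor f = -0.054·(11.4) = -0.6156
  sulphur-dioxide contribution → 41.88 μm/a
  chloride contribution → 46.9 μm/a
  total first-year rate 88.78 μm/a
Category bounds: 80…200 μm/a bracket r_corr ⇒ C5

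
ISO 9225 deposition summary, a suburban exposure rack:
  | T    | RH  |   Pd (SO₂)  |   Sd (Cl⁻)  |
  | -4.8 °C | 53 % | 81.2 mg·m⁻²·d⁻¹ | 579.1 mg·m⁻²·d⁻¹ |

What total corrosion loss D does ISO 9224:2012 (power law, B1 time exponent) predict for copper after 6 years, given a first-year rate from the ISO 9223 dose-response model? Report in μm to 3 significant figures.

copper: temperature factor f = +0.126·(-14.8) = -1.8648
  SO₂ term: 0.0053·81.2^0.26·exp(0.059·53-1.8648) = 0.05874
  Sd branch = 0.01025·Sd^0.27·e^(0.036·RH+0.049·T) = 0.3042 μm/a
  r_corr = 0.05874 + 0.3042 = 0.3629 μm/a
Power-law: D(6) = r_corr · 6^0.667
  D(6) = 0.3629 × 6^0.667 = 0.3629 × 3.304 = 1.199 μm

D(6) = 1.20 μm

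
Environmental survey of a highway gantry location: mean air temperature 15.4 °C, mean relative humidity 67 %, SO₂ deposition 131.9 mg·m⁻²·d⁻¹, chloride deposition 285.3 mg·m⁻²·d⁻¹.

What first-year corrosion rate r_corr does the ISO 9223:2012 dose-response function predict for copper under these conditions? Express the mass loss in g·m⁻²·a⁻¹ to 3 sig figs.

copper: temperature factor f = -0.080·(5.4) = -0.4320
  sulphur-dioxide contribution → 0.6378 μm/a
  chloride contribution → 1.119 μm/a
  ⇒ r_corr(copper) = 1.757 μm/a
Convert to mass loss: 1.757 μm/a × 8.96 g/cm³ = 15.74 g·m⁻²·a⁻¹

r_corr = 15.7 g·m⁻²·a⁻¹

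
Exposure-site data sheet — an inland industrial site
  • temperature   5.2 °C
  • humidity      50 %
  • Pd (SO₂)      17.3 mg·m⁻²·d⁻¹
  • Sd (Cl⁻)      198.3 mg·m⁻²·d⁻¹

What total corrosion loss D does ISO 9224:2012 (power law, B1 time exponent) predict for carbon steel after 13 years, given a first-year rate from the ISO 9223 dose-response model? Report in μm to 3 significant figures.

carbon steel: f(T) = +0.150·(T−10) [T≤10 °C] = -0.7200
  SO₂ term: 1.77·17.3^0.52·exp(0.02·50-0.7200) = 10.31
  Cl⁻ term: 0.102·198.3^0.62·exp(0.033·50+0.04·5.2) = 17.37
  r_corr = 10.31 + 17.37 = 27.68 μm/a
ISO 9224: D(t) = r_corr · t^b with b = 0.523 (carbon steel, B1)
  D(13) = 27.68 × 13^0.523 = 27.68 × 3.825 = 105.9 μm

D(13) = 106 μm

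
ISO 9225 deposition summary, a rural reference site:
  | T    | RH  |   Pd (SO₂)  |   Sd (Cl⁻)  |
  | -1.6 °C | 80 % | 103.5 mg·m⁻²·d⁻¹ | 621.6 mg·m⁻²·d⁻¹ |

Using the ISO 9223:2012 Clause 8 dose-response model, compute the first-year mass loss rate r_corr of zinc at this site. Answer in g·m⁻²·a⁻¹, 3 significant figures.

r_corr = 26.2 g·m⁻²·a⁻¹

zinc: T≤10 °C ⇒ hinge +0.038·(-1.6−10) = -0.4408
  SO₂ term: 0.0129·103.5^0.44·exp(0.046·80-0.4408) = 2.535
  Cl⁻ term: 0.0175·621.6^0.57·exp(0.008·80+0.085·-1.6) = 1.133
  sum: 2.535 + 1.133 → r_corr = 3.668 μm/a
Convert to mass loss: 3.668 μm/a × 7.14 g/cm³ = 26.19 g·m⁻²·a⁻¹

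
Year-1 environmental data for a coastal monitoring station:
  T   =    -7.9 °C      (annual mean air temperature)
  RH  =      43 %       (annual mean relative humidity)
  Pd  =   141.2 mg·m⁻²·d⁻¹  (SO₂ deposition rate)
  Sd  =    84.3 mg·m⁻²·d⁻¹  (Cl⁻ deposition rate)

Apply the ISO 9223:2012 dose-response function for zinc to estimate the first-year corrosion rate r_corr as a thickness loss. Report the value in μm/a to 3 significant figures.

r_corr = 0.575 μm/a

zinc: f(T) = +0.038·(T−10) [T≤10 °C] = -0.6802
  SO₂ term: 0.0129·141.2^0.44·exp(0.046·43-0.6802) = 0.417
  Cl⁻ term: 0.0175·84.3^0.57·exp(0.008·43+0.085·-7.9) = 0.158
  r_corr = 0.417 + 0.158 = 0.575 μm/a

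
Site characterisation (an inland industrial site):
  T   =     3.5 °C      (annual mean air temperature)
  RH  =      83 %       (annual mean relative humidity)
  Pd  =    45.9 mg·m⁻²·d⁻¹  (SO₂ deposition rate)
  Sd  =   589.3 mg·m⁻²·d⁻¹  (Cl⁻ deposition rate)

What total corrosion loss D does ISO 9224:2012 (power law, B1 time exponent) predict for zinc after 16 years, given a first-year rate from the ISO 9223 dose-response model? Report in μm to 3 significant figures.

zinc: T≤10 °C ⇒ hinge +0.038·(3.5−10) = -0.2470
  sulphur-dioxide contribution → 2.47 μm/a
  chloride contribution → 1.737 μm/a
  ⇒ r_corr(zinc) = 4.206 μm/a
Long-term exponent b (ISO 9224 Table 2, B1) = 0.813
  D(16) = 4.206 × 16^0.813 = 4.206 × 9.527 = 40.07 μm

D(16) = 40.1 μm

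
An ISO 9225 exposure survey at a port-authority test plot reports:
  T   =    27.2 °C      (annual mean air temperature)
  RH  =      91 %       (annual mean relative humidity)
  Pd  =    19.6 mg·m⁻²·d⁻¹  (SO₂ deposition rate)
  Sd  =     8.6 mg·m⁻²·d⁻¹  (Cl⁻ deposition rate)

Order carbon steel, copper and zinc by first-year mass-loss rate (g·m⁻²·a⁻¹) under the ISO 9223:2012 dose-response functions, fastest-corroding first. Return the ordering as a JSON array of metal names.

["carbon steel", "copper", "zinc"]

carbon steel: f(T) = -0.054·(T−10) [T>10 °C] = -0.9288
  sulphur-dioxide contribution → 20.28 μm/a
  chloride contribution → 23.16 μm/a
  total first-year rate 43.43 μm/a
  mass loss = 43.43 μm/a × 7.85 g/cm³ = 341 g·m⁻²·a⁻¹
copper: temperature factor f = -0.080·(17.2) = -1.3760
  sulphur-dioxide contribution → 0.6229 μm/a
  chloride contribution → 1.839 μm/a
  total first-year rate 2.462 μm/a
  mass loss = 2.462 μm/a × 8.96 g/cm³ = 22.06 g·m⁻²·a⁻¹
zinc: f(T) = -0.071·(T−10) [T>10 °C] = -1.2212
  sulphur-dioxide contribution → 0.9264 μm/a
  chloride contribution → 1.247 μm/a
  total first-year rate 2.174 μm/a
  mass loss = 2.174 μm/a × 7.14 g/cm³ = 15.52 g·m⁻²·a⁻¹
Ordering by g·m⁻²·a⁻¹: carbon steel (341) > copper (22.1) > zinc (15.5)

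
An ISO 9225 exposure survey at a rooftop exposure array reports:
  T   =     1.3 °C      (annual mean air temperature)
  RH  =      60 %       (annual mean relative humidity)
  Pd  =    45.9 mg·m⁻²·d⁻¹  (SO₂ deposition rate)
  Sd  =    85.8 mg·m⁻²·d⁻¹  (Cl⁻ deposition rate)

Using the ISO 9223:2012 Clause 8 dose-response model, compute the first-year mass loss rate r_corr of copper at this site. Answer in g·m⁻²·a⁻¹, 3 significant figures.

copper: temperature factor f = +0.126·(-8.7) = -1.0962
  Pd branch = 0.0053·Pd^0.26·e^(0.059·RH+f) = 0.1651 μm/a
  Cl⁻ term: 0.01025·85.8^0.27·exp(0.036·60+0.049·1.3) = 0.3151
  r_corr = 0.1651 + 0.3151 = 0.4802 μm/a
Convert to mass loss: 0.4802 μm/a × 8.96 g/cm³ = 4.303 g·m⁻²·a⁻¹

r_corr = 4.30 g·m⁻²·a⁻¹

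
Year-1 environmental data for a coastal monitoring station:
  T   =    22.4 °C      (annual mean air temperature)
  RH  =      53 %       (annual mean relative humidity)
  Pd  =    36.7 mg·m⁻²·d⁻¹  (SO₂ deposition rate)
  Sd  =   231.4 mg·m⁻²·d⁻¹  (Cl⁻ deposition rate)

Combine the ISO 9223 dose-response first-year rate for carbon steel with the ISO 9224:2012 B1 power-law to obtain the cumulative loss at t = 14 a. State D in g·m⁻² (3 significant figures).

carbon steel: temperature factor f = -0.054·(12.4) = -0.6696
  Pd branch = 1.77·Pd^0.52·e^(0.02·RH+f) = 17.03 μm/a
  Sd branch = 0.102·Sd^0.62·e^(0.033·RH+0.04·T) = 42 μm/a
  sum: 17.03 + 42 → r_corr = 59.02 μm/a
Long-term exponent b (ISO 9224 Table 2, B1) = 0.523
  D(14) = 59.02 × 14^0.523 = 59.02 × 3.976 = 234.7 μm
  Mass loss = 234.7 μm × 7.85 g/cm³ = 1842 g·m⁻²

D(14) = 1.84e+03 g·m⁻²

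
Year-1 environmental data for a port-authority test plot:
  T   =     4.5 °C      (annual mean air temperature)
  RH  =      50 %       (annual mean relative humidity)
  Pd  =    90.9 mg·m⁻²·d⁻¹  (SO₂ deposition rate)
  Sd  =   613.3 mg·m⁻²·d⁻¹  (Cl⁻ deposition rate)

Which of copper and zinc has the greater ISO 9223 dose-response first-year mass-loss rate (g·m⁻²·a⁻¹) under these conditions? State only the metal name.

zinc

copper: T≤10 °C ⇒ hinge +0.126·(4.5−10) = -0.6930
  SO₂ term: 0.0053·90.9^0.26·exp(0.059·50-0.6930) = 0.1636
  Sd branch = 0.01025·Sd^0.27·e^(0.036·RH+0.049·T) = 0.4374 μm/a
  sum: 0.1636 + 0.4374 → r_corr = 0.601 μm/a
  mass loss = 0.601 μm/a × 8.96 g/cm³ = 5.385 g·m⁻²·a⁻¹
zinc: f(T) = +0.038·(T−10) [T≤10 °C] = -0.2090
  Pd branch = 0.0129·Pd^0.44·e^(0.046·RH+f) = 0.7594 μm/a
  Cl⁻ term: 0.0175·613.3^0.57·exp(0.008·50+0.085·4.5) = 1.485
  sum: 0.7594 + 1.485 → r_corr = 2.245 μm/a
  mass loss = 2.245 μm/a × 7.14 g/cm³ = 16.03 g·m⁻²·a⁻¹
Ordering by g·m⁻²·a⁻¹: zinc (16) > copper (5.38)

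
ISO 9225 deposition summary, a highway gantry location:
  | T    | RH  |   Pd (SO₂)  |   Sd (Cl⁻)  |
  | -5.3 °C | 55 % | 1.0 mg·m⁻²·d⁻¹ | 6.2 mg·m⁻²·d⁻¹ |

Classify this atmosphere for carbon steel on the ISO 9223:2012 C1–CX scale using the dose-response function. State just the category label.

carbon steel: temperature factor f = +0.150·(-15.3) = -2.2950
  SO₂ term: 1.77·1.0^0.52·exp(0.02·55-2.2950) = 0.5358
  Sd branch = 0.102·Sd^0.62·e^(0.033·RH+0.04·T) = 1.571 μm/a
  r_corr = 0.5358 + 1.571 = 2.106 μm/a
2.11 μm/a falls in (1.3, 25] for carbon steel → category C2

C2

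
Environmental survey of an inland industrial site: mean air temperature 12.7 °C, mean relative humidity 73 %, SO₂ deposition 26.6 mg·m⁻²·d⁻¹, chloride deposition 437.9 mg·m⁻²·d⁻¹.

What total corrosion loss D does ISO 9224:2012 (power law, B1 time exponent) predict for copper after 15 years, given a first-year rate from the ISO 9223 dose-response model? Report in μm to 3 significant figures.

copper: f(T) = -0.080·(T−10) [T>10 °C] = -0.2160
  Pd branch = 0.0053·Pd^0.26·e^(0.059·RH+f) = 0.7438 μm/a
  Cl⁻ term: 0.01025·437.9^0.27·exp(0.036·73+0.049·12.7) = 1.366
  r_corr = 0.7438 + 1.366 = 2.11 μm/a
ISO 9224: D(t) = r_corr · t^b with b = 0.667 (copper, B1)
  D(15) = 2.11 × 15^0.667 = 2.11 × 6.088 = 12.84 μm

D(15) = 12.8 μm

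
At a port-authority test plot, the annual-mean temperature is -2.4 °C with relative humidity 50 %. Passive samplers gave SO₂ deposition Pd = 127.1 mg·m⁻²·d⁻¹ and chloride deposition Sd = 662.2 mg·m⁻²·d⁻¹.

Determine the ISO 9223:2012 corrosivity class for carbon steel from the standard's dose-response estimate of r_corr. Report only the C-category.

C3

carbon steel: f(T) = +0.150·(T−10) [T≤10 °C] = -1.8600
  Pd branch = 1.77·Pd^0.52·e^(0.02·RH+f) = 9.303 μm/a
  Cl⁻ term: 0.102·662.2^0.62·exp(0.033·50+0.04·-2.4) = 27.07
  r_corr = 9.303 + 27.07 = 36.37 μm/a
36.4 μm/a falls in (25, 50] for carbon steel → category C3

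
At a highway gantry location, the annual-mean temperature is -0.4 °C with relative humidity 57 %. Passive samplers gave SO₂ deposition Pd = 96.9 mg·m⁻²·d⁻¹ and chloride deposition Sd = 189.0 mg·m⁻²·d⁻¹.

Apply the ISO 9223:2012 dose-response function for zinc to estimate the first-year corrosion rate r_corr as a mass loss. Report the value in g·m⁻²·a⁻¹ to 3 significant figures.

zinc: f(T) = +0.038·(T−10) [T≤10 °C] = -0.3952
  sulphur-dioxide contribution → 0.8947 μm/a
  chloride contribution → 0.5295 μm/a
  ⇒ r_corr(zinc) = 1.424 μm/a
Convert to mass loss: 1.424 μm/a × 7.14 g/cm³ = 10.17 g·m⁻²·a⁻¹

r_corr = 10.2 g·m⁻²·a⁻¹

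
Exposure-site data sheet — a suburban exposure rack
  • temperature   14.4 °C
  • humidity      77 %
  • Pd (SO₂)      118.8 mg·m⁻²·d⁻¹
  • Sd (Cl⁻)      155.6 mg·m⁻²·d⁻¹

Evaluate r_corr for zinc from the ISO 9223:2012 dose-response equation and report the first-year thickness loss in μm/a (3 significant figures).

zinc: temperature factor f = -0.071·(4.4) = -0.3124
  SO₂ term: 0.0129·118.8^0.44·exp(0.046·77-0.3124) = 2.668
  Cl⁻ term: 0.0175·155.6^0.57·exp(0.008·77+0.085·14.4) = 1.957
  r_corr = 2.668 + 1.957 = 4.624 μm/a

r_corr = 4.62 μm/a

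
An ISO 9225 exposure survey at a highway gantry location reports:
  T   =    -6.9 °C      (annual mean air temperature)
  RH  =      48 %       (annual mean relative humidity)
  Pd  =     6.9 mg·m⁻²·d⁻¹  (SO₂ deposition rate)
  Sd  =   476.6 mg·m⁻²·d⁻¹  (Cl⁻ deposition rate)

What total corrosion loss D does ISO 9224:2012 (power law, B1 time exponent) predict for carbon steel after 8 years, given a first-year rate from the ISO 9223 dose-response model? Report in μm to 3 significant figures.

carbon steel: T≤10 °C ⇒ hinge +0.150·(-6.9−10) = -2.5350
  sulphur-dioxide contribution → 1 μm/a
  chloride contribution → 17.26 μm/a
  ⇒ r_corr(carbon steel) = 18.26 μm/a
ISO 9224: D(t) = r_corr · t^b with b = 0.523 (carbon steel, B1)
  D(8) = 18.26 × 8^0.523 = 18.26 × 2.967 = 54.19 μm

D(8) = 54.2 μm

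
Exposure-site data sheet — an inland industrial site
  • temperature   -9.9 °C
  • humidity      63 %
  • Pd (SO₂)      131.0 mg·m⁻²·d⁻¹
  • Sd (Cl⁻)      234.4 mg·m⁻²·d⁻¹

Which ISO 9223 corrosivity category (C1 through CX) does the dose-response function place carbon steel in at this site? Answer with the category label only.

C2

carbon steel: f(T) = +0.150·(T−10) [T≤10 °C] = -2.9850
  sulphur-dioxide contribution → 3.979 μm/a
  chloride contribution → 16.18 μm/a
  ⇒ r_corr(carbon steel) = 20.16 μm/a
ISO 9223 Table 2 (carbon steel): 1.3 < 20.2 ≤ 25 μm/a ⇒ C2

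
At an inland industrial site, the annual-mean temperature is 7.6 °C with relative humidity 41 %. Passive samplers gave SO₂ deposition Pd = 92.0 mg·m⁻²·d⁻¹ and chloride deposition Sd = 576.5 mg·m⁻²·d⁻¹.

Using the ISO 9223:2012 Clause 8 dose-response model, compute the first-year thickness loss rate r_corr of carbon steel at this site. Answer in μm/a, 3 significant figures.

carbon steel: temperature factor f = +0.150·(-2.4) = -0.3600
  Pd branch = 1.77·Pd^0.52·e^(0.02·RH+f) = 29.44 μm/a
  Sd branch = 0.102·Sd^0.62·e^(0.033·RH+0.04·T) = 27.54 μm/a
  r_corr = 29.44 + 27.54 = 56.98 μm/a

r_corr = 57.0 μm/a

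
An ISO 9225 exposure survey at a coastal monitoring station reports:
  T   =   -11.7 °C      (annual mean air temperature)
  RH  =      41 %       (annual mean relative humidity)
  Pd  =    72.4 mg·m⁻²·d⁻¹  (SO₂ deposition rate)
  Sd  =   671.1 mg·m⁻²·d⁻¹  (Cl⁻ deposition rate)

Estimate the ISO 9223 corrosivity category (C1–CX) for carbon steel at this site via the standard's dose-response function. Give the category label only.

C2

carbon steel: temperature factor f = +0.150·(-21.7) = -3.2550
  sulphur-dioxide contribution → 1.437 μm/a
  chloride contribution → 13.98 μm/a
  ⇒ r_corr(carbon steel) = 15.42 μm/a
15.4 μm/a falls in (1.3, 25] for carbon steel → category C2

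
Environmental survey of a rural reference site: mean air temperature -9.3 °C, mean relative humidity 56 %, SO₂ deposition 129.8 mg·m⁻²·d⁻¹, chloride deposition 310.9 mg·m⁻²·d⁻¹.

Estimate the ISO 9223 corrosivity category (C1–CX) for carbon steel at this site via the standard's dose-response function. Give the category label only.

C2

carbon steel: f(T) = +0.150·(T−10) [T≤10 °C] = -2.8950
  SO₂ term: 1.77·129.8^0.52·exp(0.02·56-2.8950) = 3.767
  Cl⁻ term: 0.102·310.9^0.62·exp(0.033·56+0.04·-9.3) = 15.67
  sum: 3.767 + 15.67 → r_corr = 19.44 μm/a
Category bounds: 1.3…25 μm/a bracket r_corr ⇒ C2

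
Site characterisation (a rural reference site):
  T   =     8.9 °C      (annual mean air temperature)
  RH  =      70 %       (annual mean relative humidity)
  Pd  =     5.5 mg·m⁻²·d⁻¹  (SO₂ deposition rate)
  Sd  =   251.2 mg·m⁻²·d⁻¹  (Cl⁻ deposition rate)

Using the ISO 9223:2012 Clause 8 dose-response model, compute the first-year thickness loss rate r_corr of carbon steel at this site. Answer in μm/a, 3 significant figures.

carbon steel: temperature factor f = +0.150·(-1.1) = -0.1650
  Pd branch = 1.77·Pd^0.52·e^(0.02·RH+f) = 14.77 μm/a
  Sd branch = 0.102·Sd^0.62·e^(0.033·RH+0.04·T) = 45.13 μm/a
  r_corr = 14.77 + 45.13 = 59.9 μm/a

r_corr = 59.9 μm/a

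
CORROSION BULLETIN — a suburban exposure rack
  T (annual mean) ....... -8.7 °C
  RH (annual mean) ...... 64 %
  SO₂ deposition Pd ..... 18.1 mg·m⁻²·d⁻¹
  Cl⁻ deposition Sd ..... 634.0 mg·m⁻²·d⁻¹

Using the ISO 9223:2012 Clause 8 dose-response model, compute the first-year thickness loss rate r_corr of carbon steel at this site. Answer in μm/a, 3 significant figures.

carbon steel: temperature factor f = +0.150·(-18.7) = -2.8050
  SO₂ term: 1.77·18.1^0.52·exp(0.02·64-2.8050) = 1.736
  Sd branch = 0.102·Sd^0.62·e^(0.033·RH+0.04·T) = 32.51 μm/a
  r_corr = 1.736 + 32.51 = 34.24 μm/a

r_corr = 34.2 μm/a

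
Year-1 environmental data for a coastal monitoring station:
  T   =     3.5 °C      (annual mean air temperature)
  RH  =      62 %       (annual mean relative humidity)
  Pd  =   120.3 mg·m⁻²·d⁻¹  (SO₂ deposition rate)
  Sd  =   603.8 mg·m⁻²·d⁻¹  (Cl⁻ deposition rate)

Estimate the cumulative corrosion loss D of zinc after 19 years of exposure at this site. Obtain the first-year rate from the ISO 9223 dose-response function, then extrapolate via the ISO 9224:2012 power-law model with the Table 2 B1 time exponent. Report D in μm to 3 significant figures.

D(19) = 32.0 μm

zinc: temperature factor f = +0.038·(-6.5) = -0.2470
  sulphur-dioxide contribution → 1.436 μm/a
  chloride contribution → 1.489 μm/a
  ⇒ r_corr(zinc) = 2.925 μm/a
Power-law: D(19) = r_corr · 19^0.813
  D(19) = 2.925 × 19^0.813 = 2.925 × 10.96 = 32.04 μm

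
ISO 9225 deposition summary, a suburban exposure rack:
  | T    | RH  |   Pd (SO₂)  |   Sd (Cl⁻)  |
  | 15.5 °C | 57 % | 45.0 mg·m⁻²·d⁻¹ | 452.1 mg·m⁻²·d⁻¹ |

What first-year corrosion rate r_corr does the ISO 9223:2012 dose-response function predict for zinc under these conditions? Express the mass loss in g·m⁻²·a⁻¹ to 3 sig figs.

r_corr = 28.6 g·m⁻²·a⁻¹

zinc: T>10 °C ⇒ hinge -0.071·(15.5−10) = -0.3905
  Pd branch = 0.0129·Pd^0.44·e^(0.046·RH+f) = 0.6414 μm/a
  Sd branch = 0.0175·Sd^0.57·e^(0.008·RH+0.085·T) = 3.363 μm/a
  sum: 0.6414 + 3.363 → r_corr = 4.005 μm/a
Convert to mass loss: 4.005 μm/a × 7.14 g/cm³ = 28.59 g·m⁻²·a⁻¹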